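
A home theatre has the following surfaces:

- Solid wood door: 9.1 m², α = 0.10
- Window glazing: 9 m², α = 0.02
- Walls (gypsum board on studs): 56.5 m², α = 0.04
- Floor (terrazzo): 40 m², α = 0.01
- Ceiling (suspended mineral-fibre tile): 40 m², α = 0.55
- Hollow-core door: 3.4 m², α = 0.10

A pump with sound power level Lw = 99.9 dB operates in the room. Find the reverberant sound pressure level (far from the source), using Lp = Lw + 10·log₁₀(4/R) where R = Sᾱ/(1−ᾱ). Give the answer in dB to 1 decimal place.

A = 26.090 sabins; S = 158.0 m².
ᾱ = 0.1651, so room constant R = A/(1−ᾱ) = 31.249 m².
Lp = 99.9 + 10·log₁₀(4/31.249) = 99.9 + (-8.93) = 91.0 dB.

91.0 dB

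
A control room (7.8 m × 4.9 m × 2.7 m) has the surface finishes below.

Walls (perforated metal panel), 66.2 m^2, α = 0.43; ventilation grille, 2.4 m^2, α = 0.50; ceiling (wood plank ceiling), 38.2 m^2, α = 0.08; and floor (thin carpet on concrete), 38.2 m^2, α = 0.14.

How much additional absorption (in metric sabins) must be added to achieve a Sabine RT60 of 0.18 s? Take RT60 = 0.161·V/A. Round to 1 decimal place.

54.2 sabins

A₁ = Σ Sᵢαᵢ = 66.2*0.43 + 2.4*0.50 + 38.2*0.08 + 38.2*0.14 = 38.070 sabins.
For T = 0.18 s, need A₂ = 0.161·V/T = 0.161·103.194/0.18 = 92.301 sabins.
ΔA = A₂ − A₁ = 92.301 − 38.070 = 54.2 sabins.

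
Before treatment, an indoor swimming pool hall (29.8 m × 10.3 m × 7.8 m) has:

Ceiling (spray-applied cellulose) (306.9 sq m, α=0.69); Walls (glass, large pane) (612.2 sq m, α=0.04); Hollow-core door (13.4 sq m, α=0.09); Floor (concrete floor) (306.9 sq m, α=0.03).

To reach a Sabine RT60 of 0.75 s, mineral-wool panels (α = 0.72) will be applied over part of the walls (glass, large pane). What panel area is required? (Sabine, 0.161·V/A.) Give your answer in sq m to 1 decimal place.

Total absorption A₁ = 306.9*0.69 + 612.2*0.04 + 13.4*0.09 + 306.9*0.03
  = 211.761 + 24.488 + 1.206 + 9.207 = 246.662 sq m sabins.
V = 2394.132 m³. Target absorption A₂ = 0.161 × 2394.132 / 0.75 = 513.940 sabins.
Absorption to add: 513.940 − 246.662 = 267.278 sabins.
Net gain per sq m: Δα = 0.72 − 0.04 = 0.68.
Panel area = 267.278 / 0.68 = 393.1 sq m.

393.1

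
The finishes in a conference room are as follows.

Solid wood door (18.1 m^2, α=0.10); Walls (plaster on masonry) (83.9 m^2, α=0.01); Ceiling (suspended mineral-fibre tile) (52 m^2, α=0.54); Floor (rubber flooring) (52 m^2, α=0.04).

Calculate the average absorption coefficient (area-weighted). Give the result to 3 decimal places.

Total surface area S = 206.0 m^2.
A = 18.1·0.10 + 83.9·0.01 + 52·0.54 + 52·0.04 = 32.809 sabins.
ᾱ = A/S = 0.159.

0.159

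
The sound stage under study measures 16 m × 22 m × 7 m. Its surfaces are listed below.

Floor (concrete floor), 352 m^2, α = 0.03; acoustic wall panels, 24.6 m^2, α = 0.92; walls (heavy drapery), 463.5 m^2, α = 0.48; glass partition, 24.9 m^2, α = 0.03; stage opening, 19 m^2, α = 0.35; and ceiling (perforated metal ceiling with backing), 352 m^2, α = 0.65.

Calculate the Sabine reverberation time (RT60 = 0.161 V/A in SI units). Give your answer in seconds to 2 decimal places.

Equivalent absorption area: A = 352*0.03 + 24.6*0.92 + 463.5*0.48 + 24.9*0.03 + 19*0.35 + 352*0.65 = 491.869 m^2.
Room volume: 2464 m³.
Sabine: RT60 = 0.161 × 2464 / 491.869 = 0.81 s.

0.81 seconds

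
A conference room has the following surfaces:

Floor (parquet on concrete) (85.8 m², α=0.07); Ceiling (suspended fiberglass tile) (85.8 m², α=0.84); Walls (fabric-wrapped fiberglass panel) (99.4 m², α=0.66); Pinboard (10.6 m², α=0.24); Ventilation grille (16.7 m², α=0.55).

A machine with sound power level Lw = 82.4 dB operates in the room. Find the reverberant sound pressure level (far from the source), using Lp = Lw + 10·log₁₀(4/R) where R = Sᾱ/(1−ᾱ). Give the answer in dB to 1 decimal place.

63.3 dB

A = 155.411 sabins; S = 298.3 m².
ᾱ = 0.5210, so room constant R = A/(1−ᾱ) = 324.449 m².
Lp = 82.4 + 10·log₁₀(4/324.449) = 82.4 + (-19.09) = 63.3 dB.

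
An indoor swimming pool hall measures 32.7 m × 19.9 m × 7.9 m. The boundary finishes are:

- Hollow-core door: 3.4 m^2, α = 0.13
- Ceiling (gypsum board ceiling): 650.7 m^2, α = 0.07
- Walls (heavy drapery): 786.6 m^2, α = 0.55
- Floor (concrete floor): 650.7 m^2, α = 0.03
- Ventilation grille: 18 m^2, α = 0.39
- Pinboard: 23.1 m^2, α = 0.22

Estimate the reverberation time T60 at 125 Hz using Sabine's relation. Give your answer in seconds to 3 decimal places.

1.622 seconds

Total absorption A = 3.4×0.13 + 650.7×0.07 + 786.6×0.55 + 650.7×0.03 + 18×0.39 + 23.1×0.22
  = 0.442 + 45.549 + 432.630 + 19.521 + 7.020 + 5.082 = 510.244 m^2 sabins.
Volume V = 32.7 × 19.9 × 7.9 = 5140.767 m³.
RT60 = 0.161 · V / A = 0.161 × 5140.767 / 510.244 = 1.622 s.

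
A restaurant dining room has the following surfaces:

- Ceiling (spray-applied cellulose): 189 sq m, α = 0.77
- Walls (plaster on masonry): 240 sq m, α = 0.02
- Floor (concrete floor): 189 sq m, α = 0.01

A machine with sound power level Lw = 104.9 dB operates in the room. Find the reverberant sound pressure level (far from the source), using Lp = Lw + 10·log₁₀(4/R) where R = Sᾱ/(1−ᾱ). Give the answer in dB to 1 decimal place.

87.9 dB

A = 152.220 sabins; S = 618.0 sq m.
ᾱ = 152.220/618.0 = 0.2463; R = Sᾱ/(1−ᾱ) = 152.220/(1−0.2463) = 201.964 sq m.
Lp = 104.9 + 10·log₁₀(4/201.964) = 104.9 + (-17.03) = 87.9 dB.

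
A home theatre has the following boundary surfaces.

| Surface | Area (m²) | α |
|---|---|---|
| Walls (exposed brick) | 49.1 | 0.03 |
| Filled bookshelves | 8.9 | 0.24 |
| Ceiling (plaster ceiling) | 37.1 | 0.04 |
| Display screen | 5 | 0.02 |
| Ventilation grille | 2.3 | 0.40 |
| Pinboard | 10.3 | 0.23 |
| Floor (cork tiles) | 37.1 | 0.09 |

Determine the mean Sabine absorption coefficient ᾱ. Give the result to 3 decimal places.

0.079

Total surface area S = 149.8 m².
Weighted sum Σ Sα = 11.821.
ᾱ = A/S = 0.079.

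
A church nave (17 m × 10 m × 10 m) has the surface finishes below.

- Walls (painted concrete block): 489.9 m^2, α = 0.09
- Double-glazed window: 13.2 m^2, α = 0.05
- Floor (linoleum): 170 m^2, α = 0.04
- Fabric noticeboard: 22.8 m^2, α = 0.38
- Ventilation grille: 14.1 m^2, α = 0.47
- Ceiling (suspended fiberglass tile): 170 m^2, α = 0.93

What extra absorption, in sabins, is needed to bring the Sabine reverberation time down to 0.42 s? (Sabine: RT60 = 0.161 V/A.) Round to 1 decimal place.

Equivalent absorption area: A₁ = 489.9×0.09 + 13.2×0.05 + 170×0.04 + 22.8×0.38 + 14.1×0.47 + 170×0.93 = 224.942 m^2.
For T = 0.42 s, need A₂ = 0.161·V/T = 0.161·1700/0.42 = 651.667 sabins.
ΔA = A₂ − A₁ = 651.667 − 224.942 = 426.7 sabins.

426.7 sabins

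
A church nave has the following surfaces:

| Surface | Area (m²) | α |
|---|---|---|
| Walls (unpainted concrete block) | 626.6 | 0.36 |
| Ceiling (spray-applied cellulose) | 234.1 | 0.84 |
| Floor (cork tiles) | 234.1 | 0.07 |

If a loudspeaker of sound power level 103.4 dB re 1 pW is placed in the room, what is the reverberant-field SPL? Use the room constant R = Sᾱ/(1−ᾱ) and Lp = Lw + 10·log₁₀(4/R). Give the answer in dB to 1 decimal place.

80.8 dB

Σ(Sᵢαᵢ) = 626.6×0.36 + 234.1×0.84 + 234.1×0.07 = 438.607; total area S = 1094.8 m².
ᾱ = 0.4006, so room constant R = A/(1−ᾱ) = 731.743 m².
Lp = 103.4 + 10·log₁₀(4/731.743) = 103.4 + (-22.62) = 80.8 dB.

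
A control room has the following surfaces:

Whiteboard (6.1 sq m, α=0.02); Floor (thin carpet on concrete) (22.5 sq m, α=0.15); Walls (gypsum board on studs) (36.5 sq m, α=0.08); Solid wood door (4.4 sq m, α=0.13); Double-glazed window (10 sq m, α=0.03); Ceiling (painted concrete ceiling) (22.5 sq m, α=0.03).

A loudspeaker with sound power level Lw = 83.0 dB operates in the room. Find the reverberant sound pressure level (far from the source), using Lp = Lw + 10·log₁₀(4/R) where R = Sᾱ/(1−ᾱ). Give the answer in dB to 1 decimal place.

79.7 dB

A = 7.964 sabins; S = 102.0 sq m.
ᾱ = 7.964/102.0 = 0.0781; R = Sᾱ/(1−ᾱ) = 7.964/(1−0.0781) = 8.639 sq m.
Lp = 83.0 + 10·log₁₀(4/8.639) = 83.0 + (-3.34) = 79.7 dB.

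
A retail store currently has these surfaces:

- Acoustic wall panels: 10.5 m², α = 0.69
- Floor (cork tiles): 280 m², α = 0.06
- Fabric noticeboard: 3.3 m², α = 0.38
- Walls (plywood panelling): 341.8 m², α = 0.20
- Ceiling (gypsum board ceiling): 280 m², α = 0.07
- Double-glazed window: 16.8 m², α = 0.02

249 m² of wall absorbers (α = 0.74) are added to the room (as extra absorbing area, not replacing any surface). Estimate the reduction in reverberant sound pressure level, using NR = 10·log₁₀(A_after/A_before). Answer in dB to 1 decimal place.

Total absorption A_before = 10.5×0.69 + 280×0.06 + 3.3×0.38 + 341.8×0.20 + 280×0.07 + 16.8×0.02
  = 7.245 + 16.800 + 1.254 + 68.360 + 19.600 + 0.336 = 113.595 m² sabins.
Added absorption = 249 × 0.74 = 184.260 sabins.
New total A_after = 297.855 sabins.
NR = 10·log₁₀(297.855/113.595) = 4.2 dB.

4.2 dB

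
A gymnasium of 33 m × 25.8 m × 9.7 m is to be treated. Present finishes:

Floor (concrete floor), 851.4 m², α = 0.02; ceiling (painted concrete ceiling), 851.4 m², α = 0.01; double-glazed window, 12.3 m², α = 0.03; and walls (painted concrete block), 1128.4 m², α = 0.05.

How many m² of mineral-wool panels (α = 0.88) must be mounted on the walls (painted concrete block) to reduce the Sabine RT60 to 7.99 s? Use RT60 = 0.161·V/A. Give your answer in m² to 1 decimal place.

Equivalent absorption area: A₁ = 851.4*0.02 + 851.4*0.01 + 12.3*0.03 + 1128.4*0.05 = 82.331 m².
V = 8258.58 m³. Target absorption A₂ = 0.161 × 8258.58 / 7.99 = 166.412 sabins.
ΔA needed = 166.412 − 82.331 = 84.081 sabins.
Each m² of panel replacing the walls (painted concrete block) adds (0.88 − 0.05) = 0.83 sabins.
Area = ΔA/Δα = 84.081/0.83 = 101.3 m².

101.3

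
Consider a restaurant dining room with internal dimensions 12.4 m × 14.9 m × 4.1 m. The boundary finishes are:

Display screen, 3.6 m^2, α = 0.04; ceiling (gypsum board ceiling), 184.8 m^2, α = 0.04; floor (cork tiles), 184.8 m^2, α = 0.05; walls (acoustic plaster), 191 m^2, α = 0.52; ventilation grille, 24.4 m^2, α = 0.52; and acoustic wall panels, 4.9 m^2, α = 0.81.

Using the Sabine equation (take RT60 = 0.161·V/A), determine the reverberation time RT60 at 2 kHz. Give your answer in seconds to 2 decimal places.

0.92 s

Summing Sᵢαᵢ: 0.144 + 7.392 + 9.240 + 99.320 + 12.688 + 3.969 → A = 132.753 sabins.
V = 12.4·14.9·4.1 = 757.516 m³.
RT60 = 0.161 · V / A = 0.161 × 757.516 / 132.753 = 0.92 s.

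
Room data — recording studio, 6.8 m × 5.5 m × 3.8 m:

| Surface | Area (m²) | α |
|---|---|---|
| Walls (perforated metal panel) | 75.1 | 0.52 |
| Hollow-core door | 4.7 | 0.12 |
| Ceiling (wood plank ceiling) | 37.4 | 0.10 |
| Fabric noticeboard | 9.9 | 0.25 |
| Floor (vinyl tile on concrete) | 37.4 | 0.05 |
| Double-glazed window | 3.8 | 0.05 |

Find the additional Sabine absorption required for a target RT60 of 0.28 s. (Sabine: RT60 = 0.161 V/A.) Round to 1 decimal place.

33.8 sabins

Summing Sᵢαᵢ: 39.052 + 0.564 + 3.740 + 2.475 + 1.870 + 0.190 → A₁ = 47.891 sabins.
For T = 0.28 s, need A₂ = 0.161·V/T = 0.161·142.12/0.28 = 81.719 sabins.
ΔA = A₂ − A₁ = 81.719 − 47.891 = 33.8 sabins.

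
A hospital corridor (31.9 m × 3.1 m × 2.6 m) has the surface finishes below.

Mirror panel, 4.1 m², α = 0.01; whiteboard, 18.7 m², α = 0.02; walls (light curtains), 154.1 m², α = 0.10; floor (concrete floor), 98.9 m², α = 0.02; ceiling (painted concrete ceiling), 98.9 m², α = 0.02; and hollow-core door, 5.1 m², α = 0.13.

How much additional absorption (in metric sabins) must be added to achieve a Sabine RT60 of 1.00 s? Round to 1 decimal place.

21.0 sabins

Equivalent absorption area: A₁ = 4.1·0.01 + 18.7·0.02 + 154.1·0.10 + 98.9·0.02 + 98.9·0.02 + 5.1·0.13 = 20.444 m².
For T = 1.00 s, need A₂ = 0.161·V/T = 0.161·257.114/1.00 = 41.395 sabins.
ΔA = A₂ − A₁ = 41.395 − 20.444 = 21.0 sabins.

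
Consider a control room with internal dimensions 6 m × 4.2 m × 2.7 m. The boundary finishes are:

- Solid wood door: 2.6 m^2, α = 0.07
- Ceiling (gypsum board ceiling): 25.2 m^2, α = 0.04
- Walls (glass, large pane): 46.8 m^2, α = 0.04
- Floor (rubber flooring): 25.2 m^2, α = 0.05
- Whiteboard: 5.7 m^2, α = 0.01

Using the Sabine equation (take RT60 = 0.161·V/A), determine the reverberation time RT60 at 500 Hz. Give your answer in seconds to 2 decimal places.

Equivalent absorption area: A = 2.6*0.07 + 25.2*0.04 + 46.8*0.04 + 25.2*0.05 + 5.7*0.01 = 4.379 m^2.
Volume V = 6 × 4.2 × 2.7 = 68.04 m³.
T = 0.161 V/A = 0.161·68.04/4.379 = 2.50 s.

2.50 s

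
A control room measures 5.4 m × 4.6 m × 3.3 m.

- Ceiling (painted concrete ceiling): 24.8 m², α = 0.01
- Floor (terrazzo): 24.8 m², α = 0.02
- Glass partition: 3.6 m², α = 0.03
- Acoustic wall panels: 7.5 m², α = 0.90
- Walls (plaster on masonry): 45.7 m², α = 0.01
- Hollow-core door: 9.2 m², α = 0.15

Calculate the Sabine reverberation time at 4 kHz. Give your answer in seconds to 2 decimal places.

1.40 seconds

Total absorption A = 24.8·0.01 + 24.8·0.02 + 3.6·0.03 + 7.5·0.90 + 45.7·0.01 + 9.2·0.15
  = 0.248 + 0.496 + 0.108 + 6.750 + 0.457 + 1.380 = 9.439 m² sabins.
V = 5.4·4.6·3.3 = 81.972 m³.
T = 0.161 V/A = 0.161·81.972/9.439 = 1.40 s.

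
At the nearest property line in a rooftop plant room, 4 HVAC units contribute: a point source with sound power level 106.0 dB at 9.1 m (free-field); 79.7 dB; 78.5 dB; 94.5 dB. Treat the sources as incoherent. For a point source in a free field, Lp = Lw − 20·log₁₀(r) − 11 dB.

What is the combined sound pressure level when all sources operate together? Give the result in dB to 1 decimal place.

94.8 dB

Source at 9.1 m: Lp = 106.0 − 20·log₁₀(9.1) − 11 = 75.8 dB.
Σ 10^(Lᵢ/10) = 3.021e+09.
Back to dB: 10·log₁₀ Σ = 94.8 dB.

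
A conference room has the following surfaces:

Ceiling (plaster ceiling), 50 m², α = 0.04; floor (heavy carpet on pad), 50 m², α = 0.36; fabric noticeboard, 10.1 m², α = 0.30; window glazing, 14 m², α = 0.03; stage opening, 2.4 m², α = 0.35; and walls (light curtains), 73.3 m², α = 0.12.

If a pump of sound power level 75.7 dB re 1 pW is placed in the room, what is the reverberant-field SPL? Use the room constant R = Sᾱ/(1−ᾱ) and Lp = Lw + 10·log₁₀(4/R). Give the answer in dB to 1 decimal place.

A = 33.086 sabins; S = 199.8 m².
ᾱ = 0.1656, so room constant R = A/(1−ᾱ) = 39.652 m².
Lp = Lw + 10 log₁₀(4/R) = 75.7 -9.96 = 65.7 dB.

65.7 dB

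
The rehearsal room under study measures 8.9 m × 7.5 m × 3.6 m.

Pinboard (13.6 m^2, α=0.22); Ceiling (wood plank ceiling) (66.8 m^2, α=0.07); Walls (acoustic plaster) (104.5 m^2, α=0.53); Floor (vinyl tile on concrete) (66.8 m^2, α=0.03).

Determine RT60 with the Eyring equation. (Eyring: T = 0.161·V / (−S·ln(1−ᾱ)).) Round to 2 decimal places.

0.51 sec

S = Σ Sᵢ = 251.7 m^2.
Σ(Sᵢαᵢ) = 13.6×0.22 + 66.8×0.07 + 104.5×0.53 + 66.8×0.03 = 65.057.
Mean coefficient ᾱ = A/S = 0.2585.
Eyring denominator: −S ln(1−ᾱ) = 75.278.
V = 8.9 × 7.5 × 3.6 = 240.3 m³.
T = 0.161·V/[−S·ln(1−ᾱ)] = 0.161·240.3/75.278 = 0.51 s.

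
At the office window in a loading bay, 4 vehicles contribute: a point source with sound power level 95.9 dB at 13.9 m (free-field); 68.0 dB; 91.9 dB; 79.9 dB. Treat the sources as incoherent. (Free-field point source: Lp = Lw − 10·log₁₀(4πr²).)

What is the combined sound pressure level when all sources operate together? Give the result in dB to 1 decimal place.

92.2 dB

Source at 13.9 m: Lp = 95.9 − 10·log₁₀(4π·13.9²) = 95.9 − 10·log₁₀(2427.948) = 62.0 dB.
Σ 10^(Lᵢ/10) = 1.654e+09.
Back to dB: 10·log₁₀ Σ = 92.2 dB.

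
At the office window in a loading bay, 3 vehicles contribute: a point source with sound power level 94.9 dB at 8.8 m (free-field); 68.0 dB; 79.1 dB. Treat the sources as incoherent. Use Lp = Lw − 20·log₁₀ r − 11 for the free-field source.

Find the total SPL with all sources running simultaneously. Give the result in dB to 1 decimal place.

79.6 dB

Source at 8.8 m: Lp = 94.9 − 20·log₁₀(8.8) − 11 = 65.0 dB.
Σ 10^(Lᵢ/10) = 9.075e+07.
Combined level = 10 log₁₀(9.075e+07) = 79.6 dB.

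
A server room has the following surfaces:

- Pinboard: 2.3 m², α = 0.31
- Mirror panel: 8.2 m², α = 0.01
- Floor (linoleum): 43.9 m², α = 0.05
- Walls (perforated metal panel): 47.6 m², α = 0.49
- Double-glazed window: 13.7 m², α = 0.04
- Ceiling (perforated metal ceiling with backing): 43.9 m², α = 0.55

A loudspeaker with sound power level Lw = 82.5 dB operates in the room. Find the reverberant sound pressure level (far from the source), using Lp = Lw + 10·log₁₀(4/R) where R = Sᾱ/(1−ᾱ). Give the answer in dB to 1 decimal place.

Σ(Sᵢαᵢ) = 2.3×0.31 + 8.2×0.01 + 43.9×0.05 + 47.6×0.49 + 13.7×0.04 + 43.9×0.55 = 51.007; total area S = 159.6 m².
ᾱ = 0.3196, so room constant R = A/(1−ᾱ) = 74.966 m².
Lp = 82.5 + 10·log₁₀(4/74.966) = 82.5 + (-12.73) = 69.8 dB.

69.8 dB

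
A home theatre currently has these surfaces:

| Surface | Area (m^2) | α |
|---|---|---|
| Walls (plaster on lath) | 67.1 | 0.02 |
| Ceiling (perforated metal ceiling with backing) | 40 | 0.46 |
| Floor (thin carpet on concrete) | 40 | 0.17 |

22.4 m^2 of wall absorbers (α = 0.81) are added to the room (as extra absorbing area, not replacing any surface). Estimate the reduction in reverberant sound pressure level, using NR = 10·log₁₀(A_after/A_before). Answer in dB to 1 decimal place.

Summing Sᵢαᵢ: 1.342 + 18.400 + 6.800 → A_before = 26.542 sabins.
Treatment contributes 22.4·0.81 = 18.144 sabins.
A_after = 26.542 + 18.144 = 44.686 sabins.
NR = 10·log₁₀(44.686/26.542) = 2.3 dB.

2.3 dB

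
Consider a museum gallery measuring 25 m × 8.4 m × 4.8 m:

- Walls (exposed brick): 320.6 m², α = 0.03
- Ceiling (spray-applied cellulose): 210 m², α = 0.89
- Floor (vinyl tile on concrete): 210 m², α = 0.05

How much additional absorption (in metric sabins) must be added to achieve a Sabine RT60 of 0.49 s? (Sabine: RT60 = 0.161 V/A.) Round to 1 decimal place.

Equivalent absorption area: A₁ = 320.6·0.03 + 210·0.89 + 210·0.05 = 207.018 m².
For T = 0.49 s, need A₂ = 0.161·V/T = 0.161·1008/0.49 = 331.200 sabins.
Shortfall: 331.200 − 207.018 = 124.2 sabins.

124.2 sabins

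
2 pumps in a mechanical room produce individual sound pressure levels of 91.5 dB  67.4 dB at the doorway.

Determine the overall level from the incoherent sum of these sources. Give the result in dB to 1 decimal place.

91.5 dB

Σ 10^(Lᵢ/10) = 1.418e+09.
Combined level = 10 log₁₀(1.418e+09) = 91.5 dB.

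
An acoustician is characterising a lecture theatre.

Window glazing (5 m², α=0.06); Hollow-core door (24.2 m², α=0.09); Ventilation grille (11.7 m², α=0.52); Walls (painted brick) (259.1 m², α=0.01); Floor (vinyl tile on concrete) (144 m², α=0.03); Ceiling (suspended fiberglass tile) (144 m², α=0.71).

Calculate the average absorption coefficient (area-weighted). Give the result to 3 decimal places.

Total surface area S = 588.0 m².
Weighted sum Σ Sα = 117.713.
ᾱ = 117.713 / 588.0 = 0.200.

0.200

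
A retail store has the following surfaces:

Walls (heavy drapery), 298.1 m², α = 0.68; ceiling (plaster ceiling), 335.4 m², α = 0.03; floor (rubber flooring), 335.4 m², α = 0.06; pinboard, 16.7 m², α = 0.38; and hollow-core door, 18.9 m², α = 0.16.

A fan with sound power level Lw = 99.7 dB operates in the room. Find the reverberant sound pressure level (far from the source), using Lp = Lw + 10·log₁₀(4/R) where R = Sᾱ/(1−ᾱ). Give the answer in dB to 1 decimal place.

80.7 dB

Σ(Sᵢαᵢ) = 298.1×0.68 + 335.4×0.03 + 335.4×0.06 + 16.7×0.38 + 18.9×0.16 = 242.264; total area S = 1004.5 m².
ᾱ = 242.264/1004.5 = 0.2412; R = Sᾱ/(1−ᾱ) = 242.264/(1−0.2412) = 319.273 m².
Lp = 99.7 + 10·log₁₀(4/319.273) = 99.7 + (-19.02) = 80.7 dB.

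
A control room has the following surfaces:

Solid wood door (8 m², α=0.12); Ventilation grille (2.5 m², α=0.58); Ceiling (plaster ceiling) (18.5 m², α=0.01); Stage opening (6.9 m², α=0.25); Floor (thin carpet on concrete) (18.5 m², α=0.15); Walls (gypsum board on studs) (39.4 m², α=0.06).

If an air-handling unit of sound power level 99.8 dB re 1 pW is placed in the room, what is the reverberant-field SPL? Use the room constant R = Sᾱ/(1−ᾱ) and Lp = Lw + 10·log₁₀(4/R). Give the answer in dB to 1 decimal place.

Σ(Sᵢαᵢ) = 8·0.12 + 2.5·0.58 + 18.5·0.01 + 6.9·0.25 + 18.5·0.15 + 39.4·0.06 = 9.459; total area S = 93.8 m².
ᾱ = 9.459/93.8 = 0.1008; R = Sᾱ/(1−ᾱ) = 9.459/(1−0.1008) = 10.519 m².
Lp = Lw + 10 log₁₀(4/R) = 99.8 -4.20 = 95.6 dB.

95.6 dB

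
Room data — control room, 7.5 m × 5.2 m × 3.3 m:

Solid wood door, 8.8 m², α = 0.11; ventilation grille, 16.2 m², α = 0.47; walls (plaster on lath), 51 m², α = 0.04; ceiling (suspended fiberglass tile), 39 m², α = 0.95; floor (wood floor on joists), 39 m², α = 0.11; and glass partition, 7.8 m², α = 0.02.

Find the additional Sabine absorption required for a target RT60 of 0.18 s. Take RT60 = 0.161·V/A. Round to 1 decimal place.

Summing Sᵢαᵢ: 0.968 + 7.614 + 2.040 + 37.050 + 4.290 + 0.156 → A₁ = 52.118 sabins.
V = 128.7 m³. Required absorption A₂ = 0.161 × 128.7 / 0.18 = 115.115 sabins.
Shortfall: 115.115 − 52.118 = 63.0 sabins.

63.0 sabins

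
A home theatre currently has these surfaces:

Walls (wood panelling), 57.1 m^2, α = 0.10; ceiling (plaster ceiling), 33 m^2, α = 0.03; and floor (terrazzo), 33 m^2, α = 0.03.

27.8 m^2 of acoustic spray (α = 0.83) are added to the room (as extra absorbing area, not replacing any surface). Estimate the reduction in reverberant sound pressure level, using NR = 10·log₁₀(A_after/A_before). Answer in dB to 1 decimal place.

6.0 dB

Total absorption A_before = 57.1*0.10 + 33*0.03 + 33*0.03
  = 5.710 + 0.990 + 0.990 = 7.690 m^2 sabins.
Treatment contributes 27.8·0.83 = 23.074 sabins.
New total A_after = 30.764 sabins.
Reduction = 10 log₁₀(A_after/A_before) = 10 log₁₀(4.0005) = 6.0 dB.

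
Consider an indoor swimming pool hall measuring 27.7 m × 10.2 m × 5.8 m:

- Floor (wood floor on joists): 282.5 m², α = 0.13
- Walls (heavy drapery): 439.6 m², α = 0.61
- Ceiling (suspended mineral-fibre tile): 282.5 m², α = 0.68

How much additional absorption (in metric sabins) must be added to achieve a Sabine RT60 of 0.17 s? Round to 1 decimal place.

1055.0 sabins

Total absorption A₁ = 282.5×0.13 + 439.6×0.61 + 282.5×0.68
  = 36.725 + 268.156 + 192.100 = 496.981 m² sabins.
V = 1638.732 m³. Required absorption A₂ = 0.161 × 1638.732 / 0.17 = 1551.976 sabins.
Shortfall: 1551.976 − 496.981 = 1055.0 sabins.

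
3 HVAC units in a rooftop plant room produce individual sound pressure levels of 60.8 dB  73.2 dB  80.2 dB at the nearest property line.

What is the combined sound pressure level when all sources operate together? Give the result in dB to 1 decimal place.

Converting to relative power and adding: 10^(60.8/10) + 10^(73.2/10) + 10^(80.2/10) = 1.268e+08.
L_total = 10·log₁₀(1.268e+08) = 81.0 dB.

81.0 dB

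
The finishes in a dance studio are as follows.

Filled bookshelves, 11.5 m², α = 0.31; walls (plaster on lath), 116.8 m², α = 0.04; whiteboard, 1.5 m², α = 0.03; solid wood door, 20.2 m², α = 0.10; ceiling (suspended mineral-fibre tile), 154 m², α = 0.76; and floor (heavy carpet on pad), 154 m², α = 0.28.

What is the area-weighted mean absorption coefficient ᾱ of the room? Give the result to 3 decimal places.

0.372

Total surface area S = 458.0 m².
Weighted sum Σ Sα = 170.462.
ᾱ = 170.462 / 458.0 = 0.372.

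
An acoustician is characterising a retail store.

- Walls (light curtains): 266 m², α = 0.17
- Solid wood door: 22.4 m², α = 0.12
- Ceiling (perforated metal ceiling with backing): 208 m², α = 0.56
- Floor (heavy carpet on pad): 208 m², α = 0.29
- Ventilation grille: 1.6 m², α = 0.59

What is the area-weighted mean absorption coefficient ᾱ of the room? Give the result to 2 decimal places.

S = Σ Sᵢ = 266 + 22.4 + 208 + 208 + 1.6 = 706.0 m².
Weighted sum Σ Sα = 225.652.
ᾱ = 225.652 / 706.0 = 0.32.

0.32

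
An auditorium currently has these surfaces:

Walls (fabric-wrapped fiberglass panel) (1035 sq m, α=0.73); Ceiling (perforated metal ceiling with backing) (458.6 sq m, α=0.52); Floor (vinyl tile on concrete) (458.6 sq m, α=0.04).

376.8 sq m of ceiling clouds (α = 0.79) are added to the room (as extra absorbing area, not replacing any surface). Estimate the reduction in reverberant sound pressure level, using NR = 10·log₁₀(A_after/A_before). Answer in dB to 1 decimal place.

Summing Sᵢαᵢ: 755.550 + 238.472 + 18.344 → A_before = 1012.366 sabins.
Added absorption = 376.8 × 0.79 = 297.672 sabins.
New total A_after = 1310.038 sabins.
Reduction = 10 log₁₀(A_after/A_before) = 10 log₁₀(1.2940) = 1.1 dB.

1.1 dB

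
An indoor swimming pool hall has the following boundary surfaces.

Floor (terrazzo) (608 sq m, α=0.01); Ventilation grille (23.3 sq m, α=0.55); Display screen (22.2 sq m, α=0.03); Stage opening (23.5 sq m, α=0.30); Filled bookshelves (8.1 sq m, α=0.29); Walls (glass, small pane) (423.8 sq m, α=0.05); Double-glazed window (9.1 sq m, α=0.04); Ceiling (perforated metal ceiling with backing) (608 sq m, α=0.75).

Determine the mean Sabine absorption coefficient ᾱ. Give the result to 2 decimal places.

0.29

Total surface area S = 1726.0 sq m.
Σ(Sᵢαᵢ) = 608×0.01 + 23.3×0.55 + 22.2×0.03 + 23.5×0.30 + 8.1×0.29 + 423.8×0.05 + 9.1×0.04 + 608×0.75 = 506.514.
ᾱ = A/S = 0.29.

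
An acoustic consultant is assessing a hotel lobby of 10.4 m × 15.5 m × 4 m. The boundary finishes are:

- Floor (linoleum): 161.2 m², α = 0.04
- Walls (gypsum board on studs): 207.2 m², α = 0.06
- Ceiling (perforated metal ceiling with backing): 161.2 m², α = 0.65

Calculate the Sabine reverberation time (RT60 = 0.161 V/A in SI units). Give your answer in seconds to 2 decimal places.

0.84 sec

Equivalent absorption area: A = 161.2*0.04 + 207.2*0.06 + 161.2*0.65 = 123.660 m².
Room volume: 644.8 m³.
RT60 = 0.161 · V / A = 0.161 × 644.8 / 123.660 = 0.84 s.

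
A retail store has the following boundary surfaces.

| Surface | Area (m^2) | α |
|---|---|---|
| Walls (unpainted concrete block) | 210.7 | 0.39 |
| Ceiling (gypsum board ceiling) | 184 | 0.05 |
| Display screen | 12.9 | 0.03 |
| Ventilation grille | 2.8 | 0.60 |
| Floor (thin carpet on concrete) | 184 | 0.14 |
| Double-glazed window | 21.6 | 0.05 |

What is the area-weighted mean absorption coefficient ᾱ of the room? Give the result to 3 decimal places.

0.195

Total surface area S = 616.0 m^2.
Weighted sum Σ Sα = 120.280.
ᾱ = A/S = 0.195.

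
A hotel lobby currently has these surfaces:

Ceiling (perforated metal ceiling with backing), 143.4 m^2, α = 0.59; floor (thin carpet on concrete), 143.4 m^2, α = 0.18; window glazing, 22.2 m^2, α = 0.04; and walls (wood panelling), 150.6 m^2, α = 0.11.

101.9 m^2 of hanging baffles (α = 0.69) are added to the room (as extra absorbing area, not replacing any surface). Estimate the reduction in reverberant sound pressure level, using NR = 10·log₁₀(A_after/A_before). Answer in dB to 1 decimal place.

Summing Sᵢαᵢ: 84.606 + 25.812 + 0.888 + 16.566 → A_before = 127.872 sabins.
Added absorption = 101.9 × 0.69 = 70.311 sabins.
New total A_after = 198.183 sabins.
NR = 10·log₁₀(198.183/127.872) = 1.9 dB.

1.9 dB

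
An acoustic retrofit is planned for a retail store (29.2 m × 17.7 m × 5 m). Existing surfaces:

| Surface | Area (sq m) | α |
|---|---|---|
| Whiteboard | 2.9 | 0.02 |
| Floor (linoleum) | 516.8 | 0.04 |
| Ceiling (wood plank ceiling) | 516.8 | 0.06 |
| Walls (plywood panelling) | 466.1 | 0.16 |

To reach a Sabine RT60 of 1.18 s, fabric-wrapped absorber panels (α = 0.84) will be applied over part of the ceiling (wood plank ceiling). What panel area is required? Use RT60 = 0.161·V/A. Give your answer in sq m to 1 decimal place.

Summing Sᵢαᵢ: 0.058 + 20.672 + 31.008 + 74.576 → A₁ = 126.314 sabins.
Required A₂ = 0.161·2584.2/1.18 = 352.590 sabins.
Absorption to add: 352.590 − 126.314 = 226.276 sabins.
Net gain per sq m: Δα = 0.84 − 0.06 = 0.78.
Panel area = 226.276 / 0.78 = 290.1 sq m.

290.1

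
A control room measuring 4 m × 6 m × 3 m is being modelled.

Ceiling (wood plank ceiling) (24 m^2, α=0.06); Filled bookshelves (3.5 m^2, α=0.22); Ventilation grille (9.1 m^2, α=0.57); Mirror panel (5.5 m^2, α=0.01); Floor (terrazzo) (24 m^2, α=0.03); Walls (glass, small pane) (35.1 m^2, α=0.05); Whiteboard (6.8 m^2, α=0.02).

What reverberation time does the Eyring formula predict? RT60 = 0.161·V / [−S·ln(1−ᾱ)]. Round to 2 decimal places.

Total surface area S = 24 + 3.5 + 9.1 + 5.5 + 24 + 35.1 + 6.8 = 108.0 m^2.
Σ(Sᵢαᵢ) = 24×0.06 + 3.5×0.22 + 9.1×0.57 + 5.5×0.01 + 24×0.03 + 35.1×0.05 + 6.8×0.02 = 10.063.
Mean coefficient ᾱ = A/S = 0.0932.
Eyring denominator: −S ln(1−ᾱ) = 10.566.
V = 4 × 6 × 3 = 72 m³.
T = 0.161·V/[−S·ln(1−ᾱ)] = 0.161·72/10.566 = 1.10 s.

1.10 s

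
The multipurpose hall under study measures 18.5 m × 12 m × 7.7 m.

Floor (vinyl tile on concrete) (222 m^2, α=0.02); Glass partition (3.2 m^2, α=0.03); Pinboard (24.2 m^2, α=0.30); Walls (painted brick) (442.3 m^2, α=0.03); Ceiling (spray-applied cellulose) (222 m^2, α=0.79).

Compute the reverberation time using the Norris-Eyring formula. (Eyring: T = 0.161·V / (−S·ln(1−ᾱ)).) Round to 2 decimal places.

Total surface area S = 222 + 3.2 + 24.2 + 442.3 + 222 = 913.7 m^2.
Absorption A = 222·0.02 + 3.2·0.03 + 24.2·0.30 + 442.3·0.03 + 222·0.79 = 200.445 sabins.
ᾱ = 200.445 / 913.7 = 0.2194.
Eyring denominator: −S ln(1−ᾱ) = 226.317.
V = 18.5 × 12 × 7.7 = 1709.4 m³.
T = 0.161·V/[−S·ln(1−ᾱ)] = 0.161·1709.4/226.317 = 1.22 s.

1.22 s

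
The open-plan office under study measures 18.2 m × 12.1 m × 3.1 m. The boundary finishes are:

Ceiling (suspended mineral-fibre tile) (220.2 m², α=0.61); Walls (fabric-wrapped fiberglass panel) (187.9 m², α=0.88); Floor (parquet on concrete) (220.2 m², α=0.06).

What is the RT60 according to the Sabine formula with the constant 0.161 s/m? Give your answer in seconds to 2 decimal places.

Summing Sᵢαᵢ: 134.322 + 165.352 + 13.212 → A = 312.886 sabins.
Volume V = 18.2 × 12.1 × 3.1 = 682.682 m³.
T = 0.161 V/A = 0.161·682.682/312.886 = 0.35 s.

0.35 s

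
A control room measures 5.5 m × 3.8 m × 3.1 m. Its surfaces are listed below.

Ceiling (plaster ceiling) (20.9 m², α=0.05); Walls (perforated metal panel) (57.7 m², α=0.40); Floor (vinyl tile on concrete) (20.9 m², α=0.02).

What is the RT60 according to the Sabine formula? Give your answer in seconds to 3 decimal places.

0.425 s

A = Σ Sᵢαᵢ = 20.9×0.05 + 57.7×0.40 + 20.9×0.02 = 24.543 sabins.
V = 5.5·3.8·3.1 = 64.79 m³.
Sabine: RT60 = 0.161 × 64.79 / 24.543 = 0.425 s.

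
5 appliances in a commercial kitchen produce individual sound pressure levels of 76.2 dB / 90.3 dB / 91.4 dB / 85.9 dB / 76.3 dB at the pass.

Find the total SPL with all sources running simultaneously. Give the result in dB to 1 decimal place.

94.7 dB

Σ 10^(Lᵢ/10) = 2.925e+09.
Back to dB: 10·log₁₀ Σ = 94.7 dB.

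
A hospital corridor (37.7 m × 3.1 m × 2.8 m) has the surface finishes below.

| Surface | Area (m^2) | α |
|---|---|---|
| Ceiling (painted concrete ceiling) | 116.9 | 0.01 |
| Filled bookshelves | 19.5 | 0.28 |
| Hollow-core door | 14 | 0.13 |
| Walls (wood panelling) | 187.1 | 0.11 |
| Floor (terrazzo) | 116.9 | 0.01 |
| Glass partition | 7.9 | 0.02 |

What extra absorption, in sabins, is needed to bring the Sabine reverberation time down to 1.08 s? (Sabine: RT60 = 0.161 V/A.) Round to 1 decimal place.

Total absorption A₁ = 116.9·0.01 + 19.5·0.28 + 14·0.13 + 187.1·0.11 + 116.9·0.01 + 7.9·0.02
  = 1.169 + 5.460 + 1.820 + 20.581 + 1.169 + 0.158 = 30.357 m^2 sabins.
Target A₂ = 0.161·327.236/1.08 = 48.782 sabins (V = 327.236 m³).
Shortfall: 48.782 − 30.357 = 18.4 sabins.

18.4 sabins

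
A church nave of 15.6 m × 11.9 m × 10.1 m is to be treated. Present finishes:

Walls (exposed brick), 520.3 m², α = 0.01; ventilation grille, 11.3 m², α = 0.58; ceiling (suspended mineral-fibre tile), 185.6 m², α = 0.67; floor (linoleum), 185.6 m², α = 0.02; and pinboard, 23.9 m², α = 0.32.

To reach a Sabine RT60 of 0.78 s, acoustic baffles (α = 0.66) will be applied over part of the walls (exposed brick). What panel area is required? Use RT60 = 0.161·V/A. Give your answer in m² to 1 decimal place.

368.5

Summing Sᵢαᵢ: 5.203 + 6.554 + 124.352 + 3.712 + 7.648 → A₁ = 147.469 sabins.
Required A₂ = 0.161·1874.964/0.78 = 387.012 sabins.
Absorption to add: 387.012 − 147.469 = 239.543 sabins.
Each m² of panel replacing the walls (exposed brick) adds (0.66 − 0.01) = 0.65 sabins.
Area = ΔA/Δα = 239.543/0.65 = 368.5 m².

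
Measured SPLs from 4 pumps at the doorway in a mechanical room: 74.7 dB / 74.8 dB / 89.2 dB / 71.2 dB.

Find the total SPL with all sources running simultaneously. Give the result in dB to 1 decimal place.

Sum in the linear (power) domain: Σ 10^(Lᵢ/10) = 10^(74.7/10) + 10^(74.8/10) + 10^(89.2/10) + 10^(71.2/10) = 9.047e+08.
L_total = 10·log₁₀(9.047e+08) = 89.6 dB.

89.6 dB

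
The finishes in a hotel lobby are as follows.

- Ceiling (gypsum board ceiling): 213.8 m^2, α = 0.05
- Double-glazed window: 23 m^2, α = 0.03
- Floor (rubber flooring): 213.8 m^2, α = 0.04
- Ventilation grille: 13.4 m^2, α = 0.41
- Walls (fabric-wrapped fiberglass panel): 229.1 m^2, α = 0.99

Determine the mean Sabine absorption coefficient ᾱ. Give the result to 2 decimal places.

0.36

S = Σ Sᵢ = 213.8 + 23 + 213.8 + 13.4 + 229.1 = 693.1 m^2.
A = 213.8·0.05 + 23·0.03 + 213.8·0.04 + 13.4·0.41 + 229.1·0.99 = 252.235 sabins.
ᾱ = 252.235 / 693.1 = 0.36.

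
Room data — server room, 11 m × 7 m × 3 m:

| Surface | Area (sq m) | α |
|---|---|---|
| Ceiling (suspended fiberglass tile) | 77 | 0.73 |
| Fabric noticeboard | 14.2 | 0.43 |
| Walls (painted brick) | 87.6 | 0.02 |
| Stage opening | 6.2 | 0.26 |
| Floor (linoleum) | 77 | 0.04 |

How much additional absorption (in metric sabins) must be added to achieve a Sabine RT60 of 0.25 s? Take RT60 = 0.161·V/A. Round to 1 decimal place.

80.0 sabins

A₁ = Σ Sᵢαᵢ = 77*0.73 + 14.2*0.43 + 87.6*0.02 + 6.2*0.26 + 77*0.04 = 68.760 sabins.
Target A₂ = 0.161·231/0.25 = 148.764 sabins (V = 231 m³).
Additional absorption ΔA = 148.764 − 68.760 = 80.0 sabins.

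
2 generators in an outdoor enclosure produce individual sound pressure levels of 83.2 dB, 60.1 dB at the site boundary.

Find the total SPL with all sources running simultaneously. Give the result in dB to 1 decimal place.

83.2 dB

Σ 10^(Lᵢ/10) = 2.1e+08.
Combined level = 10 log₁₀(2.1e+08) = 83.2 dB.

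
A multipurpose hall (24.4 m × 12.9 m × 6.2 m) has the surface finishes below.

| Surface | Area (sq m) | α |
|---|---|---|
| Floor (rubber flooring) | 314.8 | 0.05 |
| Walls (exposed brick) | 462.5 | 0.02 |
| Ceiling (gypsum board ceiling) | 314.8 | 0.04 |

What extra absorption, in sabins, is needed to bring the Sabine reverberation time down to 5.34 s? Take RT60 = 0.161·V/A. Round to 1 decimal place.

Total absorption A₁ = 314.8*0.05 + 462.5*0.02 + 314.8*0.04
  = 15.740 + 9.250 + 12.592 = 37.582 sq m sabins.
For T = 5.34 s, need A₂ = 0.161·V/T = 0.161·1951.512/5.34 = 58.838 sabins.
Additional absorption ΔA = 58.838 − 37.582 = 21.3 sabins.

21.3 sabins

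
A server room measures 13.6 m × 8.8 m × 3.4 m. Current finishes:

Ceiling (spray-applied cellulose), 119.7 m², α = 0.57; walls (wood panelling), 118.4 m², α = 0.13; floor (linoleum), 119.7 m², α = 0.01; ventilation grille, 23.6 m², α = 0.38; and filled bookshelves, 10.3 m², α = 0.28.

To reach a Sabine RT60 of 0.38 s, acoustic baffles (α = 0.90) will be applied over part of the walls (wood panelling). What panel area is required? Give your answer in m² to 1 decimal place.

Summing Sᵢαᵢ: 68.229 + 15.392 + 1.197 + 8.968 + 2.884 → A₁ = 96.670 sabins.
Required A₂ = 0.161·406.912/0.38 = 172.402 sabins.
Absorption to add: 172.402 − 96.670 = 75.732 sabins.
Each m² of panel replacing the walls (wood panelling) adds (0.90 − 0.13) = 0.77 sabins.
Panel area = 75.732 / 0.77 = 98.4 m².

98.4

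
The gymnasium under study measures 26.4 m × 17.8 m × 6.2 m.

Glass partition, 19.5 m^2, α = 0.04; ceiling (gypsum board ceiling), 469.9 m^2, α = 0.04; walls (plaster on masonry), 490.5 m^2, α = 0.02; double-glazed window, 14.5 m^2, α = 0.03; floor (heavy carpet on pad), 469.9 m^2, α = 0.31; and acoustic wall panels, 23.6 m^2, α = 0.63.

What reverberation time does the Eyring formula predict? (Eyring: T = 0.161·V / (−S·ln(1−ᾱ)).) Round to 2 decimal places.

2.30 s

Total surface area S = 19.5 + 469.9 + 490.5 + 14.5 + 469.9 + 23.6 = 1487.9 m^2.
Absorption A = 19.5×0.04 + 469.9×0.04 + 490.5×0.02 + 14.5×0.03 + 469.9×0.31 + 23.6×0.63 = 190.358 sabins.
Mean coefficient ᾱ = A/S = 0.1279.
−S·ln(1−ᾱ) = −1487.9 × ln(1 − 0.1279) = 203.621.
V = 26.4 × 17.8 × 6.2 = 2913.504 m³.
T = 0.161·V/[−S·ln(1−ᾱ)] = 0.161·2913.504/203.621 = 2.30 s.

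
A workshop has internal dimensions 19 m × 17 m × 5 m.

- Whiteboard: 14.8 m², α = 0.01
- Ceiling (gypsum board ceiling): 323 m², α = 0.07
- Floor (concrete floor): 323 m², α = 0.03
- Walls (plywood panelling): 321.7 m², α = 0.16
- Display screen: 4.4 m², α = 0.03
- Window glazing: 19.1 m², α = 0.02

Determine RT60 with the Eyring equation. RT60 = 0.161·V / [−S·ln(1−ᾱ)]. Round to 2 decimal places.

2.95 sec

S = Σ Sᵢ = 1006.0 m².
Absorption A = 14.8·0.01 + 323·0.07 + 323·0.03 + 321.7·0.16 + 4.4·0.03 + 19.1·0.02 = 84.434 sabins.
ᾱ = 84.434 / 1006.0 = 0.0839.
Eyring denominator: −S ln(1−ᾱ) = 88.156.
V = 19 × 17 × 5 = 1615 m³.
T = 0.161·V/[−S·ln(1−ᾱ)] = 0.161·1615/88.156 = 2.95 s.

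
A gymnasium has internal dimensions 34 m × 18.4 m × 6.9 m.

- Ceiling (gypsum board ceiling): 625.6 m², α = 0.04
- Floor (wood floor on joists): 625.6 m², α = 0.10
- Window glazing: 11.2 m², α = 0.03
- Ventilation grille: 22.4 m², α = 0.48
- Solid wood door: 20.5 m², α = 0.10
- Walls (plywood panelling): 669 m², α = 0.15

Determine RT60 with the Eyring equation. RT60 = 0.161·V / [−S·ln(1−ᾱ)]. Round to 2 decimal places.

3.28 s

Total surface area S = 625.6 + 625.6 + 11.2 + 22.4 + 20.5 + 669 = 1974.3 m².
Absorption A = 625.6·0.04 + 625.6·0.10 + 11.2·0.03 + 22.4·0.48 + 20.5·0.10 + 669·0.15 = 201.072 sabins.
ᾱ = 201.072 / 1974.3 = 0.1018.
−S·ln(1−ᾱ) = −1974.3 × ln(1 − 0.1018) = 211.966.
V = 34 × 18.4 × 6.9 = 4316.64 m³.
RT60 = 0.161 × 4316.64 / 211.966 = 3.28 s.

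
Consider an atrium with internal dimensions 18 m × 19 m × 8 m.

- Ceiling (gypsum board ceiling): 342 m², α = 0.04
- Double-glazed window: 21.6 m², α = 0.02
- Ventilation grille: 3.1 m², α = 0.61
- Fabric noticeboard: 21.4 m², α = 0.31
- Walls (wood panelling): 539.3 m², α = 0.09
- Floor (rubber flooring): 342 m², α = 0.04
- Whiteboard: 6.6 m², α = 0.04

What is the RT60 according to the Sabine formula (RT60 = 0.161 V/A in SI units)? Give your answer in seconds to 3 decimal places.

A = Σ Sᵢαᵢ = 342×0.04 + 21.6×0.02 + 3.1×0.61 + 21.4×0.31 + 539.3×0.09 + 342×0.04 + 6.6×0.04 = 85.118 sabins.
V = 18·19·8 = 2736 m³.
Sabine: RT60 = 0.161 × 2736 / 85.118 = 5.175 s.

5.175 sec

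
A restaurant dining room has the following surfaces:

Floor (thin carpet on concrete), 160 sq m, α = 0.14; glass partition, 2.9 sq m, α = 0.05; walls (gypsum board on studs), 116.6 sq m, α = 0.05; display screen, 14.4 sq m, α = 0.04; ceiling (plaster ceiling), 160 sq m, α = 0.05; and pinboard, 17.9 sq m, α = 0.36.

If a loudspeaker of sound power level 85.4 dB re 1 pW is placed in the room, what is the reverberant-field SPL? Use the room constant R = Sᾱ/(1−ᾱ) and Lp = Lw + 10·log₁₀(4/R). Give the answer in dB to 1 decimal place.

A = 43.395 sabins; S = 471.8 sq m.
ᾱ = 0.0920, so room constant R = A/(1−ᾱ) = 47.792 sq m.
Lp = 85.4 + 10·log₁₀(4/47.792) = 85.4 + (-10.77) = 74.6 dB.

74.6 dB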